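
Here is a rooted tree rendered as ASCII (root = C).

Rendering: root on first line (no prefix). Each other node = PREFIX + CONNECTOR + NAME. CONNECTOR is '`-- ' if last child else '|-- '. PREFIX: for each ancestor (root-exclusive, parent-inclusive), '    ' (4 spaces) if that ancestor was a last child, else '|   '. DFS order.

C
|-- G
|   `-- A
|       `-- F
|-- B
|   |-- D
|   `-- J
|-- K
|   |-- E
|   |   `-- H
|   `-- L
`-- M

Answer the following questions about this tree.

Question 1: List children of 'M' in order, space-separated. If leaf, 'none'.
Answer: none

Derivation:
Node M's children (from adjacency): (leaf)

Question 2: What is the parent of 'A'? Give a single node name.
Scan adjacency: A appears as child of G

Answer: G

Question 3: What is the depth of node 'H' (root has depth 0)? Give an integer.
Path from root to H: C -> K -> E -> H
Depth = number of edges = 3

Answer: 3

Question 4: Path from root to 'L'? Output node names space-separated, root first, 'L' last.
Walk down from root: C -> K -> L

Answer: C K L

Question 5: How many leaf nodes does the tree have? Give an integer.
Answer: 6

Derivation:
Leaves (nodes with no children): D, F, H, J, L, M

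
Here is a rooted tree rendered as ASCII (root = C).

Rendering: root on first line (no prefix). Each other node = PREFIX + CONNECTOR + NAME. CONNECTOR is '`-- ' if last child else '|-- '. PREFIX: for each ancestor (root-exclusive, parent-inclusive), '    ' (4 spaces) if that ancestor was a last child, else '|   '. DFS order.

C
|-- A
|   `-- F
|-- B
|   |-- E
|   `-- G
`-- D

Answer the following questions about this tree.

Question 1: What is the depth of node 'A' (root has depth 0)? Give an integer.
Path from root to A: C -> A
Depth = number of edges = 1

Answer: 1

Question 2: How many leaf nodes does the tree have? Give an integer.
Leaves (nodes with no children): D, E, F, G

Answer: 4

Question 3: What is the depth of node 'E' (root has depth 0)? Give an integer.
Answer: 2

Derivation:
Path from root to E: C -> B -> E
Depth = number of edges = 2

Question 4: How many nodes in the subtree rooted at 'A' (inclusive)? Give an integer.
Subtree rooted at A contains: A, F
Count = 2

Answer: 2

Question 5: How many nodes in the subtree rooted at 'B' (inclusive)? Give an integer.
Subtree rooted at B contains: B, E, G
Count = 3

Answer: 3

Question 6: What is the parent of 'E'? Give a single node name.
Answer: B

Derivation:
Scan adjacency: E appears as child of B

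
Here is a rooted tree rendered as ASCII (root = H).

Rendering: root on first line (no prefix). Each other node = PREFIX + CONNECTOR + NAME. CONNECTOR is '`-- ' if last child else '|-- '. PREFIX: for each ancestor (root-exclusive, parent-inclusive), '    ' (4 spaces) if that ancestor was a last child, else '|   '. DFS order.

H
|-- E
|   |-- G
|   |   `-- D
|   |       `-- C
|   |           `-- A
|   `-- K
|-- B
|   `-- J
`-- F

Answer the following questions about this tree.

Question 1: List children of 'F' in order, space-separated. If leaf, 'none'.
Node F's children (from adjacency): (leaf)

Answer: none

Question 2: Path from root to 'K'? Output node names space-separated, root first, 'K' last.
Walk down from root: H -> E -> K

Answer: H E K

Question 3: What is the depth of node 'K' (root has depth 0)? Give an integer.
Path from root to K: H -> E -> K
Depth = number of edges = 2

Answer: 2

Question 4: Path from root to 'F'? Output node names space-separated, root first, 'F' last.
Answer: H F

Derivation:
Walk down from root: H -> F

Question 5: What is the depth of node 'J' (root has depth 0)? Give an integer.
Path from root to J: H -> B -> J
Depth = number of edges = 2

Answer: 2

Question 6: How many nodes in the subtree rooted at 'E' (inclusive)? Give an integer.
Subtree rooted at E contains: A, C, D, E, G, K
Count = 6

Answer: 6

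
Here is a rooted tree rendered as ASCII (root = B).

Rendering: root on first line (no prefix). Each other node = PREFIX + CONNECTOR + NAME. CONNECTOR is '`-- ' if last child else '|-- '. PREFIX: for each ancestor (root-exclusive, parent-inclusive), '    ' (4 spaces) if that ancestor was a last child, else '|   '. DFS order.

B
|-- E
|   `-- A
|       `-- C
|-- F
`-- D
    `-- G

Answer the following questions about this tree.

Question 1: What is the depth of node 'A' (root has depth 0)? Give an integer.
Path from root to A: B -> E -> A
Depth = number of edges = 2

Answer: 2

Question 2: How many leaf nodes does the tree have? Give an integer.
Leaves (nodes with no children): C, F, G

Answer: 3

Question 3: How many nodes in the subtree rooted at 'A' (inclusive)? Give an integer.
Answer: 2

Derivation:
Subtree rooted at A contains: A, C
Count = 2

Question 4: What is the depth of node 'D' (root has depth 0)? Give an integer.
Path from root to D: B -> D
Depth = number of edges = 1

Answer: 1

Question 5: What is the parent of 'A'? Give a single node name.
Scan adjacency: A appears as child of E

Answer: E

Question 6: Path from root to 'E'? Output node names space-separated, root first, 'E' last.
Answer: B E

Derivation:
Walk down from root: B -> E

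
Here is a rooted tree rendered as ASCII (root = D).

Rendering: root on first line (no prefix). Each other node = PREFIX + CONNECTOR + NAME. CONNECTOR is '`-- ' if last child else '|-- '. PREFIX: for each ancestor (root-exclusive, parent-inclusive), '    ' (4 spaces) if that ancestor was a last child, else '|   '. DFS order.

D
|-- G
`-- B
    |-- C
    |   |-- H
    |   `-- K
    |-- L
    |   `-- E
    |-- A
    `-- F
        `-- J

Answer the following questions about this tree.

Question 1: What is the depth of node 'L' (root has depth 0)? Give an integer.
Answer: 2

Derivation:
Path from root to L: D -> B -> L
Depth = number of edges = 2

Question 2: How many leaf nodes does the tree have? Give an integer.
Answer: 6

Derivation:
Leaves (nodes with no children): A, E, G, H, J, K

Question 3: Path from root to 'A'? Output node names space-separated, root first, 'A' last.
Answer: D B A

Derivation:
Walk down from root: D -> B -> A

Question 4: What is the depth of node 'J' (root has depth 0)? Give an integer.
Answer: 3

Derivation:
Path from root to J: D -> B -> F -> J
Depth = number of edges = 3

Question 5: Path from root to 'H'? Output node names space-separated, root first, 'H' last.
Answer: D B C H

Derivation:
Walk down from root: D -> B -> C -> H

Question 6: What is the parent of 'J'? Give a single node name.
Scan adjacency: J appears as child of F

Answer: F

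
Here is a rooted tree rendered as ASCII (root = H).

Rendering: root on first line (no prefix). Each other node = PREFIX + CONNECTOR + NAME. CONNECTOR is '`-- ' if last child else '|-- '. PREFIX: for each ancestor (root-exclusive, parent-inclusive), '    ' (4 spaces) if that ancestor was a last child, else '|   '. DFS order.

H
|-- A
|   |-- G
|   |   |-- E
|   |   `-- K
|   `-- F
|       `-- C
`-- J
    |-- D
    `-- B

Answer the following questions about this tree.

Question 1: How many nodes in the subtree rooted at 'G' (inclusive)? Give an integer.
Answer: 3

Derivation:
Subtree rooted at G contains: E, G, K
Count = 3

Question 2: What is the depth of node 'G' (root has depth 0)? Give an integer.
Path from root to G: H -> A -> G
Depth = number of edges = 2

Answer: 2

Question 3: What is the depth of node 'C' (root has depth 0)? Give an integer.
Answer: 3

Derivation:
Path from root to C: H -> A -> F -> C
Depth = number of edges = 3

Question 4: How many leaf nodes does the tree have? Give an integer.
Answer: 5

Derivation:
Leaves (nodes with no children): B, C, D, E, K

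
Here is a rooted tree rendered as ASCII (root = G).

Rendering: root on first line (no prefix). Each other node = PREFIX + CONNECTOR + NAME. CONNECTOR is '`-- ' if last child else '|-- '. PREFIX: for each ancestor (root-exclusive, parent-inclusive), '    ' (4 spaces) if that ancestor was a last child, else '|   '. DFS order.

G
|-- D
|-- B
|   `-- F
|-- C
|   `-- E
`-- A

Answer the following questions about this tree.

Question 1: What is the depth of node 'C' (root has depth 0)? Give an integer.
Path from root to C: G -> C
Depth = number of edges = 1

Answer: 1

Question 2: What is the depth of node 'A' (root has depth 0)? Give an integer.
Path from root to A: G -> A
Depth = number of edges = 1

Answer: 1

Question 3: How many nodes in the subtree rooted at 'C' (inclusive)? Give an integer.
Answer: 2

Derivation:
Subtree rooted at C contains: C, E
Count = 2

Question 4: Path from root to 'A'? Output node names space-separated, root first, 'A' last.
Walk down from root: G -> A

Answer: G A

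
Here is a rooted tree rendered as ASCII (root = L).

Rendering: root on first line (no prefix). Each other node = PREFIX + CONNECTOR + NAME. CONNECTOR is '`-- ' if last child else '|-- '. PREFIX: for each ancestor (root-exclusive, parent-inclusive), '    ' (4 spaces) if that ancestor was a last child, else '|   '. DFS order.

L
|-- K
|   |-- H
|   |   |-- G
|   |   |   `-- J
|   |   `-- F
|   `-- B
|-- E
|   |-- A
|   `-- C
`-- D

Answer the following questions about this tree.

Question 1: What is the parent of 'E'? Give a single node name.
Scan adjacency: E appears as child of L

Answer: L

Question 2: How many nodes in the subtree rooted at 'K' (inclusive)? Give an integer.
Subtree rooted at K contains: B, F, G, H, J, K
Count = 6

Answer: 6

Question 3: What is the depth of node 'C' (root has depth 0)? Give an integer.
Path from root to C: L -> E -> C
Depth = number of edges = 2

Answer: 2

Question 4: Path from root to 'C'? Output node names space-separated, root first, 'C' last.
Walk down from root: L -> E -> C

Answer: L E C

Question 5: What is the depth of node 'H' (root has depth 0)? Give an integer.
Answer: 2

Derivation:
Path from root to H: L -> K -> H
Depth = number of edges = 2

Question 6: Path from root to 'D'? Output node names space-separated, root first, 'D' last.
Answer: L D

Derivation:
Walk down from root: L -> D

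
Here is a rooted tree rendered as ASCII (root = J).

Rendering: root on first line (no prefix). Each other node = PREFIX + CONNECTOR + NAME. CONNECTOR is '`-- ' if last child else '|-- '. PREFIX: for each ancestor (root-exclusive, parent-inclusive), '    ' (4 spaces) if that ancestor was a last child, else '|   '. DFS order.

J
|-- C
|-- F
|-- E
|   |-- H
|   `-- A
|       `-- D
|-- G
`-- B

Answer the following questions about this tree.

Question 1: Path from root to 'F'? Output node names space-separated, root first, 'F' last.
Walk down from root: J -> F

Answer: J F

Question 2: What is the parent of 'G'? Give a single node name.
Answer: J

Derivation:
Scan adjacency: G appears as child of J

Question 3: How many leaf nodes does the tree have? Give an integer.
Leaves (nodes with no children): B, C, D, F, G, H

Answer: 6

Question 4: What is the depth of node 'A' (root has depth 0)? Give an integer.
Answer: 2

Derivation:
Path from root to A: J -> E -> A
Depth = number of edges = 2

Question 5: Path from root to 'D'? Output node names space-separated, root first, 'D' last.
Answer: J E A D

Derivation:
Walk down from root: J -> E -> A -> D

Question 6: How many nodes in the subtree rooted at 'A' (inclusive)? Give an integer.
Subtree rooted at A contains: A, D
Count = 2

Answer: 2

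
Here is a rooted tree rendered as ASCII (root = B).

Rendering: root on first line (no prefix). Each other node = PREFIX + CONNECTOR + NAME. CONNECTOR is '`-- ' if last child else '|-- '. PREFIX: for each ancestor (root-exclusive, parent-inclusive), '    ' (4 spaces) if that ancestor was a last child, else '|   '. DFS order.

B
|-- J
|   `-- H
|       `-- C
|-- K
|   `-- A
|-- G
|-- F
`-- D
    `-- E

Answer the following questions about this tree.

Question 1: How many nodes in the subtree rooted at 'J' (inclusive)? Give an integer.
Subtree rooted at J contains: C, H, J
Count = 3

Answer: 3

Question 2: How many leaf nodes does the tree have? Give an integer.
Leaves (nodes with no children): A, C, E, F, G

Answer: 5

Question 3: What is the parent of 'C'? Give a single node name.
Answer: H

Derivation:
Scan adjacency: C appears as child of H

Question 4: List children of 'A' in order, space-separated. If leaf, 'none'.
Answer: none

Derivation:
Node A's children (from adjacency): (leaf)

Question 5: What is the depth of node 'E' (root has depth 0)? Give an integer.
Answer: 2

Derivation:
Path from root to E: B -> D -> E
Depth = number of edges = 2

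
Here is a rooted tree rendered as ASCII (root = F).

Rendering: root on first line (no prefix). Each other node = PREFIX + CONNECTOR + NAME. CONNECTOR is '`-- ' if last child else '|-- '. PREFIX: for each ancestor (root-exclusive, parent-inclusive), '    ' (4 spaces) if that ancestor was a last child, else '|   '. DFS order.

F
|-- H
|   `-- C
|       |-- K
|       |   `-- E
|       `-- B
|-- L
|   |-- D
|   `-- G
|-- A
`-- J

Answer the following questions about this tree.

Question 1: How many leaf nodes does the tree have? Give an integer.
Answer: 6

Derivation:
Leaves (nodes with no children): A, B, D, E, G, J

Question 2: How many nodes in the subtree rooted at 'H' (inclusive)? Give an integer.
Subtree rooted at H contains: B, C, E, H, K
Count = 5

Answer: 5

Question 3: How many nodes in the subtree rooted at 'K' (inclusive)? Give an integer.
Subtree rooted at K contains: E, K
Count = 2

Answer: 2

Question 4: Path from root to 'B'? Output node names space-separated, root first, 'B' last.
Walk down from root: F -> H -> C -> B

Answer: F H C B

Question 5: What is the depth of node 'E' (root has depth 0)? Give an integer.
Path from root to E: F -> H -> C -> K -> E
Depth = number of edges = 4

Answer: 4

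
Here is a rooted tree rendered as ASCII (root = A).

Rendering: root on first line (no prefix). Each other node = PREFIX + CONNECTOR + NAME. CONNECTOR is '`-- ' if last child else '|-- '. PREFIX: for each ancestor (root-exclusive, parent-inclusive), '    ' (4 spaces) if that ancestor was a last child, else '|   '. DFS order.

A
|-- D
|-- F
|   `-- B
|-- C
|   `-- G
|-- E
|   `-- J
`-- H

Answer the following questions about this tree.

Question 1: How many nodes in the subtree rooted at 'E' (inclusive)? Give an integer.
Answer: 2

Derivation:
Subtree rooted at E contains: E, J
Count = 2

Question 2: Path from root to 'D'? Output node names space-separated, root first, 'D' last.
Walk down from root: A -> D

Answer: A D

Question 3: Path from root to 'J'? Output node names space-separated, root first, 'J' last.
Walk down from root: A -> E -> J

Answer: A E J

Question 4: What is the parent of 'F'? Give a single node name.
Scan adjacency: F appears as child of A

Answer: A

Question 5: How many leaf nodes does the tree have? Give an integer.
Leaves (nodes with no children): B, D, G, H, J

Answer: 5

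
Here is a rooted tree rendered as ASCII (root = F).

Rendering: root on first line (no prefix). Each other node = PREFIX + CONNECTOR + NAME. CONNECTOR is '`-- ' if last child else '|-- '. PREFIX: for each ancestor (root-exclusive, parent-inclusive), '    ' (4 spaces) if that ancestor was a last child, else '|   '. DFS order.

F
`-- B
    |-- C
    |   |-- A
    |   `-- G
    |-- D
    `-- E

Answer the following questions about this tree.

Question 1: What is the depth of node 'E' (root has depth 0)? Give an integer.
Path from root to E: F -> B -> E
Depth = number of edges = 2

Answer: 2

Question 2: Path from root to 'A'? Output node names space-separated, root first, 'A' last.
Answer: F B C A

Derivation:
Walk down from root: F -> B -> C -> A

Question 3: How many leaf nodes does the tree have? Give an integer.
Leaves (nodes with no children): A, D, E, G

Answer: 4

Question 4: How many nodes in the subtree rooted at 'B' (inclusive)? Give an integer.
Subtree rooted at B contains: A, B, C, D, E, G
Count = 6

Answer: 6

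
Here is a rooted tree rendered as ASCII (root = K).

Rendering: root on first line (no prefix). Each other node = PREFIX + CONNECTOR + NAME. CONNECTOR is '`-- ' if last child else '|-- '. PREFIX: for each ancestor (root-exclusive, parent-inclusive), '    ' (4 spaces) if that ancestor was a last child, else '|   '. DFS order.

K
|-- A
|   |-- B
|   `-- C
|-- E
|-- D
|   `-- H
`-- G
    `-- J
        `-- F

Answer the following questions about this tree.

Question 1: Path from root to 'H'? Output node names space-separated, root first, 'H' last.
Answer: K D H

Derivation:
Walk down from root: K -> D -> H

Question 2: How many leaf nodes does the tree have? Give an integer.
Leaves (nodes with no children): B, C, E, F, H

Answer: 5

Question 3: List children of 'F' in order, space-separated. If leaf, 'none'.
Answer: none

Derivation:
Node F's children (from adjacency): (leaf)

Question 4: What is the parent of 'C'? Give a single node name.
Answer: A

Derivation:
Scan adjacency: C appears as child of A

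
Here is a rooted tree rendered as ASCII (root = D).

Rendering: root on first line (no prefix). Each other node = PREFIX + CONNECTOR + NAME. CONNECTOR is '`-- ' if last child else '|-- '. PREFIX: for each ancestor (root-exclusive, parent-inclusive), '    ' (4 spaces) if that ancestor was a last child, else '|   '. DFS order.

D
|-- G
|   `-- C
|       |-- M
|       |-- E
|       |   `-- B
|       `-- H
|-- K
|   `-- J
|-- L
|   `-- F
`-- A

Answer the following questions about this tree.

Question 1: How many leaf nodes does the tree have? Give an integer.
Answer: 6

Derivation:
Leaves (nodes with no children): A, B, F, H, J, M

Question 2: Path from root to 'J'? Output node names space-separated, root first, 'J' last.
Walk down from root: D -> K -> J

Answer: D K J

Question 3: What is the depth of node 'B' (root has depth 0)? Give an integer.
Path from root to B: D -> G -> C -> E -> B
Depth = number of edges = 4

Answer: 4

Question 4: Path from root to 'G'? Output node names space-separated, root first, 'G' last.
Walk down from root: D -> G

Answer: D G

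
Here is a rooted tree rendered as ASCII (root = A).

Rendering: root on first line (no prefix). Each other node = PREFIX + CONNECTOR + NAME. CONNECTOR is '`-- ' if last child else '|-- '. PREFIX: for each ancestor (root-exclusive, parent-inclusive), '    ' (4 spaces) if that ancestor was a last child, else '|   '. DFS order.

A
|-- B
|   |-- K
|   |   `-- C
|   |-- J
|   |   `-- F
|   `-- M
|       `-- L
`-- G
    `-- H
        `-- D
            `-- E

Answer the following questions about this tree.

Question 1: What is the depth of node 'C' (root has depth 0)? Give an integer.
Path from root to C: A -> B -> K -> C
Depth = number of edges = 3

Answer: 3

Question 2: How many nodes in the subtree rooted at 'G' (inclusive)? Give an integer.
Answer: 4

Derivation:
Subtree rooted at G contains: D, E, G, H
Count = 4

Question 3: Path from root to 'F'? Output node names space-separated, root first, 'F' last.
Answer: A B J F

Derivation:
Walk down from root: A -> B -> J -> F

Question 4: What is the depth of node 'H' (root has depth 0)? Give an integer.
Path from root to H: A -> G -> H
Depth = number of edges = 2

Answer: 2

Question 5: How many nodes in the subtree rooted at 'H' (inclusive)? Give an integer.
Answer: 3

Derivation:
Subtree rooted at H contains: D, E, H
Count = 3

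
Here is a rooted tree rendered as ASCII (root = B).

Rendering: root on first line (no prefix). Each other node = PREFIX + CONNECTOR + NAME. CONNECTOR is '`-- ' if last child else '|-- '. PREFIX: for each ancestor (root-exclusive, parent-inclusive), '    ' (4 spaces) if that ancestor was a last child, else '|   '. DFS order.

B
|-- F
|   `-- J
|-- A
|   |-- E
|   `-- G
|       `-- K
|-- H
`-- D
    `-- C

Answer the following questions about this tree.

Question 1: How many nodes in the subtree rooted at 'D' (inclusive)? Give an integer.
Answer: 2

Derivation:
Subtree rooted at D contains: C, D
Count = 2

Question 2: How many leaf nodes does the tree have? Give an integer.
Leaves (nodes with no children): C, E, H, J, K

Answer: 5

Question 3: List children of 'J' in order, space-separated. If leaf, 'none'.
Node J's children (from adjacency): (leaf)

Answer: none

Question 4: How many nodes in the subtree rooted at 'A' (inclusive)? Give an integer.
Subtree rooted at A contains: A, E, G, K
Count = 4

Answer: 4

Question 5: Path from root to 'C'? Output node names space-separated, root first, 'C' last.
Walk down from root: B -> D -> C

Answer: B D C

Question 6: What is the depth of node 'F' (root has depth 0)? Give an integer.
Answer: 1

Derivation:
Path from root to F: B -> F
Depth = number of edges = 1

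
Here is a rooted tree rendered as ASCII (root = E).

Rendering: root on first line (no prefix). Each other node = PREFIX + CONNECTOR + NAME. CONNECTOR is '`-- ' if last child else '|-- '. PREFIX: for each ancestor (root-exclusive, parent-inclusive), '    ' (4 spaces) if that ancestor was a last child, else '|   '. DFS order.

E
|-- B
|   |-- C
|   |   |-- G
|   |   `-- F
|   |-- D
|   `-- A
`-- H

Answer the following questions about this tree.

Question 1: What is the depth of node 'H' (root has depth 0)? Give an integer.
Path from root to H: E -> H
Depth = number of edges = 1

Answer: 1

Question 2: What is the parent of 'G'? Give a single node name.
Scan adjacency: G appears as child of C

Answer: C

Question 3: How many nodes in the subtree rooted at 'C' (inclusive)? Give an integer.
Subtree rooted at C contains: C, F, G
Count = 3

Answer: 3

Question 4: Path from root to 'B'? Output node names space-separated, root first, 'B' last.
Answer: E B

Derivation:
Walk down from root: E -> B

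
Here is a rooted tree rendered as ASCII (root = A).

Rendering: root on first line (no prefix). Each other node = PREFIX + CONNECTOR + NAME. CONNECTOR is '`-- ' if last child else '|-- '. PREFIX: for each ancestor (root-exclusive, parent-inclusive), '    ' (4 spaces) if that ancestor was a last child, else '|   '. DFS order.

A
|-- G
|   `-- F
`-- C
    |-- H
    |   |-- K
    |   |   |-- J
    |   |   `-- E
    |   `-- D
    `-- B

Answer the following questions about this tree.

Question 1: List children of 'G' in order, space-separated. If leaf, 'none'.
Node G's children (from adjacency): F

Answer: F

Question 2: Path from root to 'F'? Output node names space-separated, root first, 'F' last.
Answer: A G F

Derivation:
Walk down from root: A -> G -> F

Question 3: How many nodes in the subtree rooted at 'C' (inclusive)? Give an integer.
Subtree rooted at C contains: B, C, D, E, H, J, K
Count = 7

Answer: 7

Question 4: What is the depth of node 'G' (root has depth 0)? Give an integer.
Answer: 1

Derivation:
Path from root to G: A -> G
Depth = number of edges = 1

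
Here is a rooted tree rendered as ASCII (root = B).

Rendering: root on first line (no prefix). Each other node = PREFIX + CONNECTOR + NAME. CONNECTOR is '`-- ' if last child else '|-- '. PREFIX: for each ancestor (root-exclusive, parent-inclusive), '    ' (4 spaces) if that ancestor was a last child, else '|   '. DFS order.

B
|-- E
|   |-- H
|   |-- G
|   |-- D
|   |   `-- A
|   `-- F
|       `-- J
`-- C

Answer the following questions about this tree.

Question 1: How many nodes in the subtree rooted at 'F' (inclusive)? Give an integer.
Subtree rooted at F contains: F, J
Count = 2

Answer: 2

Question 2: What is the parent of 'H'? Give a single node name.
Scan adjacency: H appears as child of E

Answer: E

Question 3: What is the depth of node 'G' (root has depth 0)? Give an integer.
Answer: 2

Derivation:
Path from root to G: B -> E -> G
Depth = number of edges = 2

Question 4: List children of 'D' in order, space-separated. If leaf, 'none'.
Answer: A

Derivation:
Node D's children (from adjacency): A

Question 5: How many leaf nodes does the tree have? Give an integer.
Leaves (nodes with no children): A, C, G, H, J

Answer: 5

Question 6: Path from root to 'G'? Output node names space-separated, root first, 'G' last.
Answer: B E G

Derivation:
Walk down from root: B -> E -> G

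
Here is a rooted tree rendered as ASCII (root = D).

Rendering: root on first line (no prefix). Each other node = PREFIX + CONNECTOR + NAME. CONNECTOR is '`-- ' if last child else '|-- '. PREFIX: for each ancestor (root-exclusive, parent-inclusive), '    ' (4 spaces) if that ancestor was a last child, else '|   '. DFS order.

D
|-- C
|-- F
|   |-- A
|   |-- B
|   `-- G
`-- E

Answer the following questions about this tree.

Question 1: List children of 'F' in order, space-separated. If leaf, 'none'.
Node F's children (from adjacency): A, B, G

Answer: A B G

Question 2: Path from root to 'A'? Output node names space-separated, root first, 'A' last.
Answer: D F A

Derivation:
Walk down from root: D -> F -> A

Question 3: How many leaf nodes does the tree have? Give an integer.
Leaves (nodes with no children): A, B, C, E, G

Answer: 5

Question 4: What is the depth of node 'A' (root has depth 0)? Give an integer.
Path from root to A: D -> F -> A
Depth = number of edges = 2

Answer: 2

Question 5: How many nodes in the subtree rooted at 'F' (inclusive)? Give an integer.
Subtree rooted at F contains: A, B, F, G
Count = 4

Answer: 4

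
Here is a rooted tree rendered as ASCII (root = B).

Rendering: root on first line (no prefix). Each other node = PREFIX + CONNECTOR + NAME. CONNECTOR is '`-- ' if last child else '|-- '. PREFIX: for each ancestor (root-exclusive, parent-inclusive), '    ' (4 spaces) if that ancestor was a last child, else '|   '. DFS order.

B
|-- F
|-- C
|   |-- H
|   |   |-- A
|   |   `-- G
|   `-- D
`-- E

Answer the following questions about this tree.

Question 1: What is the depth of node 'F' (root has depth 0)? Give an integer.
Answer: 1

Derivation:
Path from root to F: B -> F
Depth = number of edges = 1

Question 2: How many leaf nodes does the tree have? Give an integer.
Leaves (nodes with no children): A, D, E, F, G

Answer: 5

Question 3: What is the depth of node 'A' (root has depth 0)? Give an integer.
Path from root to A: B -> C -> H -> A
Depth = number of edges = 3

Answer: 3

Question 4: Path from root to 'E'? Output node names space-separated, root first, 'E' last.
Answer: B E

Derivation:
Walk down from root: B -> E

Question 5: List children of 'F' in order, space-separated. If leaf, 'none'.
Node F's children (from adjacency): (leaf)

Answer: none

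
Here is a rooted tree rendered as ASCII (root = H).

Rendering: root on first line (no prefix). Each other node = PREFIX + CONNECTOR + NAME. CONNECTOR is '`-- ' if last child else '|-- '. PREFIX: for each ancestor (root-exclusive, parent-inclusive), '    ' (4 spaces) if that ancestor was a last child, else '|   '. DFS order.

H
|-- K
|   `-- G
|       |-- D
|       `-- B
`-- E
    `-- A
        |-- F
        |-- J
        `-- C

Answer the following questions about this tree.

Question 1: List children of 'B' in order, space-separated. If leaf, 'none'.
Node B's children (from adjacency): (leaf)

Answer: none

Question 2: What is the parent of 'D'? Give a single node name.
Answer: G

Derivation:
Scan adjacency: D appears as child of G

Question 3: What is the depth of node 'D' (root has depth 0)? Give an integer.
Answer: 3

Derivation:
Path from root to D: H -> K -> G -> D
Depth = number of edges = 3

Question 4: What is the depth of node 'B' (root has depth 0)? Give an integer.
Answer: 3

Derivation:
Path from root to B: H -> K -> G -> B
Depth = number of edges = 3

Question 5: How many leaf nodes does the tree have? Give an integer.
Leaves (nodes with no children): B, C, D, F, J

Answer: 5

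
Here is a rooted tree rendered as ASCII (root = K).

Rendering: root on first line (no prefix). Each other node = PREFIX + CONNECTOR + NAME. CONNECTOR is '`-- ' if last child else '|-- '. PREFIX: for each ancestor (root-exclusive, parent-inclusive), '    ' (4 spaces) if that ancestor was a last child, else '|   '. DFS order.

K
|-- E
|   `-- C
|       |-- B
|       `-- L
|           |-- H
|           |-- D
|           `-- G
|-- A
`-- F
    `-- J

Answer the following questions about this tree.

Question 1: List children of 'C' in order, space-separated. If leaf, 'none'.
Node C's children (from adjacency): B, L

Answer: B L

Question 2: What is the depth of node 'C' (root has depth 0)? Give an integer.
Answer: 2

Derivation:
Path from root to C: K -> E -> C
Depth = number of edges = 2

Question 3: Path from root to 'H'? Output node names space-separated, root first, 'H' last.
Answer: K E C L H

Derivation:
Walk down from root: K -> E -> C -> L -> H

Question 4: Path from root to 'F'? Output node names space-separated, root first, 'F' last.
Walk down from root: K -> F

Answer: K F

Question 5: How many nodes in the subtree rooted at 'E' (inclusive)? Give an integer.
Answer: 7

Derivation:
Subtree rooted at E contains: B, C, D, E, G, H, L
Count = 7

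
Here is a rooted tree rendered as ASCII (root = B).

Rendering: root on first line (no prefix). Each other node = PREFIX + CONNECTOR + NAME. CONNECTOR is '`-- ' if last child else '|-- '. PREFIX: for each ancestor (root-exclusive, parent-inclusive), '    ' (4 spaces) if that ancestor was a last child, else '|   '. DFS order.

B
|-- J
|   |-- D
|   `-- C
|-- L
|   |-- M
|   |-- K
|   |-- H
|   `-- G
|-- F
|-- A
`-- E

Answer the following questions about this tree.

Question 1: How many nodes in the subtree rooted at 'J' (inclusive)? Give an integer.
Answer: 3

Derivation:
Subtree rooted at J contains: C, D, J
Count = 3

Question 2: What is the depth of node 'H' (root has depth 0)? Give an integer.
Answer: 2

Derivation:
Path from root to H: B -> L -> H
Depth = number of edges = 2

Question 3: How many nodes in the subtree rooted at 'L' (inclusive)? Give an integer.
Subtree rooted at L contains: G, H, K, L, M
Count = 5

Answer: 5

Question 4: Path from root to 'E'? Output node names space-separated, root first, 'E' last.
Walk down from root: B -> E

Answer: B E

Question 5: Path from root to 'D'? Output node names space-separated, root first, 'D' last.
Walk down from root: B -> J -> D

Answer: B J D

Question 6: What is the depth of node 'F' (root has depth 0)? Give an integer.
Answer: 1

Derivation:
Path from root to F: B -> F
Depth = number of edges = 1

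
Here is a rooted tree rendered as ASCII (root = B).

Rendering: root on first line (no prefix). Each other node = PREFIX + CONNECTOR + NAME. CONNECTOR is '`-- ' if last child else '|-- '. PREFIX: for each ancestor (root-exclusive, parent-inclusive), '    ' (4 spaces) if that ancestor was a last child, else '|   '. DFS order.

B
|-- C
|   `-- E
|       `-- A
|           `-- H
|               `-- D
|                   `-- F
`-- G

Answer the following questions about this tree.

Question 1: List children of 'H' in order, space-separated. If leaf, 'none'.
Answer: D

Derivation:
Node H's children (from adjacency): D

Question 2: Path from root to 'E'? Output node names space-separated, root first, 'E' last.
Walk down from root: B -> C -> E

Answer: B C E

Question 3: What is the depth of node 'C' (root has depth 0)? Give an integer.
Answer: 1

Derivation:
Path from root to C: B -> C
Depth = number of edges = 1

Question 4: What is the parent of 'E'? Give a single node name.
Scan adjacency: E appears as child of C

Answer: C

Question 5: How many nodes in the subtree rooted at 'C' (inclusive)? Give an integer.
Subtree rooted at C contains: A, C, D, E, F, H
Count = 6

Answer: 6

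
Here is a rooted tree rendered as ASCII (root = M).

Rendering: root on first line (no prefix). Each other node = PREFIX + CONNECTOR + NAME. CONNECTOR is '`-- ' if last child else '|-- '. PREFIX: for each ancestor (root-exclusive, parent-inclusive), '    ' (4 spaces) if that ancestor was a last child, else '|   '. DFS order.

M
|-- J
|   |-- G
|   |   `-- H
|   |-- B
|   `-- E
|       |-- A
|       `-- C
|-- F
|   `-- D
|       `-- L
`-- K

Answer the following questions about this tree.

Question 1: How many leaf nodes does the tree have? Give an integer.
Answer: 6

Derivation:
Leaves (nodes with no children): A, B, C, H, K, L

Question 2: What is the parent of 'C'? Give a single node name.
Scan adjacency: C appears as child of E

Answer: E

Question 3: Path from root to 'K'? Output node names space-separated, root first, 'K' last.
Walk down from root: M -> K

Answer: M K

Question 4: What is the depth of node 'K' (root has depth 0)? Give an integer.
Answer: 1

Derivation:
Path from root to K: M -> K
Depth = number of edges = 1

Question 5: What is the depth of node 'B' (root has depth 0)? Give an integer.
Path from root to B: M -> J -> B
Depth = number of edges = 2

Answer: 2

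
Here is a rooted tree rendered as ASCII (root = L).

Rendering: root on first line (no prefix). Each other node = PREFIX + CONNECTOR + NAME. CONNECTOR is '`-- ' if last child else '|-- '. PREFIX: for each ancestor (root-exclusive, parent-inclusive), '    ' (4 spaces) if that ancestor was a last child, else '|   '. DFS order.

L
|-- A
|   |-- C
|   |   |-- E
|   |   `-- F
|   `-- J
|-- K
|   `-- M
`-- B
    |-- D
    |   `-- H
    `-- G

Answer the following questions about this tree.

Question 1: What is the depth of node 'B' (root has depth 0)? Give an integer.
Answer: 1

Derivation:
Path from root to B: L -> B
Depth = number of edges = 1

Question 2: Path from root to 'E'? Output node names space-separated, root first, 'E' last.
Answer: L A C E

Derivation:
Walk down from root: L -> A -> C -> E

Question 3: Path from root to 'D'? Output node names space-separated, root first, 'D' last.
Walk down from root: L -> B -> D

Answer: L B D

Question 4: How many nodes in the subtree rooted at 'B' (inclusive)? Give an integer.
Answer: 4

Derivation:
Subtree rooted at B contains: B, D, G, H
Count = 4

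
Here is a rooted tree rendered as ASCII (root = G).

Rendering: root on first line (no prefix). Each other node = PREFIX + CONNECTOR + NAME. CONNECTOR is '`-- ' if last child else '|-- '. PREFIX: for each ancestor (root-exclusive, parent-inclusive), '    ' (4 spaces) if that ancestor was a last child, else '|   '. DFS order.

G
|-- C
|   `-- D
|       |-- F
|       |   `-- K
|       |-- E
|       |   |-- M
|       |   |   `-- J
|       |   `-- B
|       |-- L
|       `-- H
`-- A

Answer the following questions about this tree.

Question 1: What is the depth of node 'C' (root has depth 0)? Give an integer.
Path from root to C: G -> C
Depth = number of edges = 1

Answer: 1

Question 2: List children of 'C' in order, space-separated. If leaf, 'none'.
Node C's children (from adjacency): D

Answer: D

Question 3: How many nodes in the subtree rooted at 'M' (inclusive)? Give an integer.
Answer: 2

Derivation:
Subtree rooted at M contains: J, M
Count = 2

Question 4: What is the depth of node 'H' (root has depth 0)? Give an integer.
Answer: 3

Derivation:
Path from root to H: G -> C -> D -> H
Depth = number of edges = 3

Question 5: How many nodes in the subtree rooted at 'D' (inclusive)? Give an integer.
Subtree rooted at D contains: B, D, E, F, H, J, K, L, M
Count = 9

Answer: 9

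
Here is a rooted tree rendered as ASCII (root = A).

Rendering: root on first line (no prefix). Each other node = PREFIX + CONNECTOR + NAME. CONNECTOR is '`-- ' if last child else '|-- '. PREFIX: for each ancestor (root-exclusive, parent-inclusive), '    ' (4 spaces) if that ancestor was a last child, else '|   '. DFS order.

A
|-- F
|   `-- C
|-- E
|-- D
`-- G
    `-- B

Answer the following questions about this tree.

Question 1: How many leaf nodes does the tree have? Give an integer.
Answer: 4

Derivation:
Leaves (nodes with no children): B, C, D, E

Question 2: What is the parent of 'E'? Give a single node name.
Scan adjacency: E appears as child of A

Answer: A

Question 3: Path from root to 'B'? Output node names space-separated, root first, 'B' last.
Walk down from root: A -> G -> B

Answer: A G B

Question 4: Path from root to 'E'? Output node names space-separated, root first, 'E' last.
Answer: A E

Derivation:
Walk down from root: A -> E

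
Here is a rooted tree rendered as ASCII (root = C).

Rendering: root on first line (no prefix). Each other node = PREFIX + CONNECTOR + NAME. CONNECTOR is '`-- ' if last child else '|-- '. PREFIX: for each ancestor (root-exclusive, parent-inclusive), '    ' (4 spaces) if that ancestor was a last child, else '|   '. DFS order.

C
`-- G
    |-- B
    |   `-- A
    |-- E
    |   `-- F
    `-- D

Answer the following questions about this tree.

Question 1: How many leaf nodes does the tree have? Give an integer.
Leaves (nodes with no children): A, D, F

Answer: 3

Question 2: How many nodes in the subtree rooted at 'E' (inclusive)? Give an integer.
Subtree rooted at E contains: E, F
Count = 2

Answer: 2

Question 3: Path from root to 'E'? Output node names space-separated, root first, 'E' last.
Walk down from root: C -> G -> E

Answer: C G E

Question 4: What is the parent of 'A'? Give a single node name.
Scan adjacency: A appears as child of B

Answer: B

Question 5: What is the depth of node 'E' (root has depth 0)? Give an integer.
Path from root to E: C -> G -> E
Depth = number of edges = 2

Answer: 2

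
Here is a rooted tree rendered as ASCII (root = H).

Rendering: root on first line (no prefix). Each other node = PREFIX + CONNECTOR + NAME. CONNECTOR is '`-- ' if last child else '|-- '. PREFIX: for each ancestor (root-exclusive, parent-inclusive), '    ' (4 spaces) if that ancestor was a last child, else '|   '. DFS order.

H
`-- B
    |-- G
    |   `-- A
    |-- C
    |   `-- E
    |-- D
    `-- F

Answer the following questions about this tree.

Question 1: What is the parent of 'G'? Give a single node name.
Scan adjacency: G appears as child of B

Answer: B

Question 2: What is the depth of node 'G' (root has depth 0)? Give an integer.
Answer: 2

Derivation:
Path from root to G: H -> B -> G
Depth = number of edges = 2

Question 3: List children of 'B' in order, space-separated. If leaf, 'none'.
Answer: G C D F

Derivation:
Node B's children (from adjacency): G, C, D, F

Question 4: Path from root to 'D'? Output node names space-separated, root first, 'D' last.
Answer: H B D

Derivation:
Walk down from root: H -> B -> D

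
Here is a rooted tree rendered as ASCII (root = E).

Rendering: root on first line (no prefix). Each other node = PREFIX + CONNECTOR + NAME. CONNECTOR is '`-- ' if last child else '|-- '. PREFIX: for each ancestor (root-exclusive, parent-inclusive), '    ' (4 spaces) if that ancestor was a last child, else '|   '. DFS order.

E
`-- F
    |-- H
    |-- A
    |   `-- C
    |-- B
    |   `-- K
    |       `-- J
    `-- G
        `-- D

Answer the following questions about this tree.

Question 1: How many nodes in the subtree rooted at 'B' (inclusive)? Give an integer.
Subtree rooted at B contains: B, J, K
Count = 3

Answer: 3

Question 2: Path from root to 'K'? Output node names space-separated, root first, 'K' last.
Walk down from root: E -> F -> B -> K

Answer: E F B K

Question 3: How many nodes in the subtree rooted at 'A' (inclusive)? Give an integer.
Answer: 2

Derivation:
Subtree rooted at A contains: A, C
Count = 2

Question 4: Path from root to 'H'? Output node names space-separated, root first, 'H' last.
Walk down from root: E -> F -> H

Answer: E F H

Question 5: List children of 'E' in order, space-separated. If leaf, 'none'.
Answer: F

Derivation:
Node E's children (from adjacency): F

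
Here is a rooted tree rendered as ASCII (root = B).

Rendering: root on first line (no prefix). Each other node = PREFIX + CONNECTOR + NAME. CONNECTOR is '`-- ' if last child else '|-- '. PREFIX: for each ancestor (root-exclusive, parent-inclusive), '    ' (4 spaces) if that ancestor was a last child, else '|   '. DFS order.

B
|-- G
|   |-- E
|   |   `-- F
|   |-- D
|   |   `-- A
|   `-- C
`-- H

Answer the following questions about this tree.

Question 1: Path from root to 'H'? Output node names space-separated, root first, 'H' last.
Walk down from root: B -> H

Answer: B H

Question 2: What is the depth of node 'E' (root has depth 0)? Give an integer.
Path from root to E: B -> G -> E
Depth = number of edges = 2

Answer: 2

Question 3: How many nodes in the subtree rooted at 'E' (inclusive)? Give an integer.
Subtree rooted at E contains: E, F
Count = 2

Answer: 2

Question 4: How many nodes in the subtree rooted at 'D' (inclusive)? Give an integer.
Answer: 2

Derivation:
Subtree rooted at D contains: A, D
Count = 2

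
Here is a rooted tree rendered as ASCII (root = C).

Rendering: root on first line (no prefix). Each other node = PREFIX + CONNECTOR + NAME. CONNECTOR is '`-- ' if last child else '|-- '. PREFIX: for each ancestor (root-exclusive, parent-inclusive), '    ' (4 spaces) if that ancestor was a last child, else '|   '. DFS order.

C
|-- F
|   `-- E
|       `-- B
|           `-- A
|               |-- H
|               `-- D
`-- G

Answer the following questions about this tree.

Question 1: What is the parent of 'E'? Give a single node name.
Scan adjacency: E appears as child of F

Answer: F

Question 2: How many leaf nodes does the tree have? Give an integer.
Leaves (nodes with no children): D, G, H

Answer: 3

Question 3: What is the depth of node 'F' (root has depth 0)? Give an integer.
Path from root to F: C -> F
Depth = number of edges = 1

Answer: 1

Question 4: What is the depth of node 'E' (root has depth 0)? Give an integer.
Path from root to E: C -> F -> E
Depth = number of edges = 2

Answer: 2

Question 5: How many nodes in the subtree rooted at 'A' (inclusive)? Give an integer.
Subtree rooted at A contains: A, D, H
Count = 3

Answer: 3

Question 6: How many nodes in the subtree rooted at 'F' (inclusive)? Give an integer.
Subtree rooted at F contains: A, B, D, E, F, H
Count = 6

Answer: 6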